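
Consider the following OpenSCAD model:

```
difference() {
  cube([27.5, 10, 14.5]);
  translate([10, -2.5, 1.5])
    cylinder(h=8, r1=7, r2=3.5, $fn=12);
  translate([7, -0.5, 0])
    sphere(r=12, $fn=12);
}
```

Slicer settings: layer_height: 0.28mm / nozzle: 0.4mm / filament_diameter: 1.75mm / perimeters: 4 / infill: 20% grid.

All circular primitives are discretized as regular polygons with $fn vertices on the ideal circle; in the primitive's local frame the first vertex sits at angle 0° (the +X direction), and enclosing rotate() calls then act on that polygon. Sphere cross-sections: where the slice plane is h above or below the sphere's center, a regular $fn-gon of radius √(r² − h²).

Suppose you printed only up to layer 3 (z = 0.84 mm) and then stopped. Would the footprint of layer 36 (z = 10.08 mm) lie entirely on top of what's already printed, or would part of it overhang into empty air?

part overhangs

Compare the two slices. At z = 0.84: the cube (footprint 27.5×10) is included at this height (area 275.00 mm²); the cone at (10, -2.5) is not intersected at this z (z outside [1.5, 9.5]); the sphere at (7, -0.5): section is a regular 12-gon, circumradius = √(r²−h²) = √(12²−0.84²) = 11.971 (area = (12/2)·11.971²·sin(360°/12) = 429.88 mm²); After the difference (first − rest): starting from the 27.5×10 cube (275.00 mm²), the r=12 sphere at (7, -0.5) partially overlaps it — only the 166.80 mm² overlap (of its 429.88 mm²) is removed, clipping the outline — area = 108.20 mm². At z = 10.08: the cube (footprint 27.5×10) is included at this height (area 275.00 mm²); the cone at (10, -2.5) does not reach this height (z outside [1.5, 9.5]); the r=12 sphere at (7, -0.5) contributes a regular 12-gon of circumradius √(12²−10.08²) = 6.511 (area = (12/2)·6.511²·sin(360°/12) = 127.18 mm²); Subtracting the remaining from the first: starting from the 27.5×10 cube (275.00 mm²), the r=12 sphere at (7, -0.5) partially overlaps it — only the 57.15 mm² overlap (of its 127.18 mm²) is removed, clipping the outline — area = 217.85 mm². Checking containment: at z = 10.08 the cross-section extends beyond the z = 0.84 cross-section by about 109.65 mm².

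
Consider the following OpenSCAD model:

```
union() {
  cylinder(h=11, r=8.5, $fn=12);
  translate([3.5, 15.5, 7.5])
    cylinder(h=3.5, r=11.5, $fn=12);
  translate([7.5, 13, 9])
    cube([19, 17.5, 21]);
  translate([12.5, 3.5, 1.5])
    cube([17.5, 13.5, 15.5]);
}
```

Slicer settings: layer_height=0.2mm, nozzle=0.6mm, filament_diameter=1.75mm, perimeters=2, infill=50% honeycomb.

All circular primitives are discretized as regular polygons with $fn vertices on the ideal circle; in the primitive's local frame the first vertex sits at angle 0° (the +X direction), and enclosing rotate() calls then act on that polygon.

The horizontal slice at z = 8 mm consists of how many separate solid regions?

1

At z = 8 mm: the r=8.5 cylinder contributes a regular 12-gon of circumradius 8.5; the cylinder at (3.5, 15.5): section is a regular 12-gon, circumradius r=11.5; the cube at (7.5, 13) is not intersected at this z (z outside [9, 30]); the 17.5×13.5 cube at (12.5, 3.5) contributes its full rectangle; Combining (union): the regions partially overlap (shared area 41.63 mm²), so overlapping operands fuse into one piece — 1 connected region. The result has 1 disconnected region.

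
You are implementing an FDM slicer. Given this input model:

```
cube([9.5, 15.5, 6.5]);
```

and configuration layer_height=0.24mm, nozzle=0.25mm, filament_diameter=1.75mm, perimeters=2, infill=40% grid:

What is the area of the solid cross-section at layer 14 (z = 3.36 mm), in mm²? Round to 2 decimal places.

At z = 3.36 mm: the 9.5×15.5 cube contributes its full rectangle (area 147.25 mm²). Overall, the cross-section is a single solid region. Net area = 147.25 mm².

147.25 mm²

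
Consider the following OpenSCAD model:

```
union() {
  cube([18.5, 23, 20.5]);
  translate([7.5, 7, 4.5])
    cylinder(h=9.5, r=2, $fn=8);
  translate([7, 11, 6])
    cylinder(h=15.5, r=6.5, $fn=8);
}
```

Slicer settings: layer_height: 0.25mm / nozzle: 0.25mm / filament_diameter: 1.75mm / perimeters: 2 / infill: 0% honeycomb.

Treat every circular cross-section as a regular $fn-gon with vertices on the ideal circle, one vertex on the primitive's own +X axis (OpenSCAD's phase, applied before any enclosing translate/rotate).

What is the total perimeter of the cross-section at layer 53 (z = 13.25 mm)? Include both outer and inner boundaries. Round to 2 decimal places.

At z = 13.25 mm: the 18.5×23 cube contributes its full rectangle (perimeter 83.00 mm); the cylinder at (7.5, 7): section is a regular 8-gon, circumradius r=2 (perimeter = 2·8·2.000·sin(180°/8) = 12.25 mm); the r=6.5 cylinder at (7, 11) gives a regular 8-gon of circumradius 6.5 (constant along its height) (perimeter = 2·8·6.500·sin(180°/8) = 39.80 mm); Taking the union: the regions partially overlap (shared area 130.81 mm²), so the edge portions inside another operand are dropped and the merged outline is re-measured after clipping — boundary = 83.00 mm. Overall, the cross-section is a single solid region. Total boundary length (outer) = 83.00 mm.

83.00 mm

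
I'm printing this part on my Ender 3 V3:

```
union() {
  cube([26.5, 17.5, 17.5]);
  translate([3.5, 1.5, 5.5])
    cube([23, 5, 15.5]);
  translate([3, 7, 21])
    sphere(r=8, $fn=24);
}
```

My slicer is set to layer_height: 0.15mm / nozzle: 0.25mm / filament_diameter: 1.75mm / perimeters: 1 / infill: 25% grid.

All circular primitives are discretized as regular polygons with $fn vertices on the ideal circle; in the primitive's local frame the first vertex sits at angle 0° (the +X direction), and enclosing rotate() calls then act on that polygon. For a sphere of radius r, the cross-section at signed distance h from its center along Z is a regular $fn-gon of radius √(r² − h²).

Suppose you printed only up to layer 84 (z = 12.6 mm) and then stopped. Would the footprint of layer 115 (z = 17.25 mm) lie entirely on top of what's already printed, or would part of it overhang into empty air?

part overhangs

Compare the two slices. At z = 12.6: the 26.5×17.5 cube contributes its full rectangle (area 463.75 mm²); the 23×5 cube at (3.5, 1.5) contributes its full rectangle (area 115.00 mm²); the sphere at (3, 7) is absent (|z−center|=8.400 > r=8); Merging all regions: the 23×5 cube at (3.5, 1.5) lies entirely inside the 26.5×17.5 cube, so the union is just the 26.5×17.5 cube — area = 463.75 mm². At z = 17.25: the cube (footprint 26.5×17.5) is included at this height (area 463.75 mm²); the 23×5 cube at (3.5, 1.5) contributes its full rectangle (area 115.00 mm²); the r=8 sphere at (3, 7) contributes a regular 24-gon of circumradius √(8²−3.75²) = 7.067 (area = (24/2)·7.067²·sin(360°/24) = 155.10 mm²); Taking the union: the regions partially overlap — summed areas 733.85 mm² minus the doubly-counted overlap 233.34 mm² gives 500.50 mm² — area = 500.50 mm². Checking containment: at z = 17.25 the cross-section extends beyond the z = 12.6 cross-section by about 36.75 mm².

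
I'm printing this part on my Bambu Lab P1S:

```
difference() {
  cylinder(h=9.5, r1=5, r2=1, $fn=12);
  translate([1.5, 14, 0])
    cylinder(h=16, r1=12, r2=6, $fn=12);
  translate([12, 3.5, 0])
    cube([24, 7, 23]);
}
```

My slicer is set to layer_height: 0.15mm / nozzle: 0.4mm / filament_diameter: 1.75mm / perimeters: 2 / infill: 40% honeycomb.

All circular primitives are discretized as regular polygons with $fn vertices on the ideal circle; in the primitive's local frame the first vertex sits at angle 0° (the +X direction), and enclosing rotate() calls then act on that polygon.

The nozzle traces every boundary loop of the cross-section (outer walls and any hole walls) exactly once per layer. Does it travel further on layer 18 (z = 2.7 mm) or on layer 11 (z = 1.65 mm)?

layer 11 (z = 1.65 mm)

Layer 18 (z = 2.7): the cone contributes a regular 12-gon of circumradius 3.863 (interpolated between r1=5 and r2=1 at t=0.284) (perimeter = 2·12·3.863·sin(180°/12) = 24.00 mm); the cone at (1.5, 14): at t=0.169 of its height the radius interpolates to r₁+(r₂−r₁)t = 10.988, giving a regular 12-gon of that circumradius (perimeter = 2·12·10.988·sin(180°/12) = 68.25 mm); the cube at (12, 3.5) (footprint 24×7) is included at this height (perimeter 62.00 mm); After the difference (first − rest): starting from the cone, the cone at (1.5, 14) partially overlaps it — only the 1.02 mm² overlap (of its 362.18 mm²) is removed, clipping the outline; the 24×7 cube at (12, 3.5) misses the remaining region (no effect) — boundary = 23.93 mm. So its perimeter = 23.93 mm. Layer 11 (z = 1.65): the cone (r1=5→r2=1) has section circumradius 4.305 here — a regular 12-gon (perimeter = 2·12·4.305·sin(180°/12) = 26.74 mm); the cone at (1.5, 14) contributes a regular 12-gon of circumradius 11.381 (interpolated between r1=12 and r2=6 at t=0.103) (perimeter = 2·12·11.381·sin(180°/12) = 70.70 mm); the cube at (12, 3.5) is present — its section is the full 24×7 rectangle (perimeter 62.00 mm); Subtracting the remaining from the first: starting from the cone, the cone at (1.5, 14) partially overlaps it — only the 4.53 mm² overlap (of its 388.60 mm²) is removed, clipping the outline; the 24×7 cube at (12, 3.5) misses the remaining region (no effect) — boundary = 26.42 mm. So its perimeter = 26.42 mm. Layer 11 is larger (26.42 vs 23.93 mm).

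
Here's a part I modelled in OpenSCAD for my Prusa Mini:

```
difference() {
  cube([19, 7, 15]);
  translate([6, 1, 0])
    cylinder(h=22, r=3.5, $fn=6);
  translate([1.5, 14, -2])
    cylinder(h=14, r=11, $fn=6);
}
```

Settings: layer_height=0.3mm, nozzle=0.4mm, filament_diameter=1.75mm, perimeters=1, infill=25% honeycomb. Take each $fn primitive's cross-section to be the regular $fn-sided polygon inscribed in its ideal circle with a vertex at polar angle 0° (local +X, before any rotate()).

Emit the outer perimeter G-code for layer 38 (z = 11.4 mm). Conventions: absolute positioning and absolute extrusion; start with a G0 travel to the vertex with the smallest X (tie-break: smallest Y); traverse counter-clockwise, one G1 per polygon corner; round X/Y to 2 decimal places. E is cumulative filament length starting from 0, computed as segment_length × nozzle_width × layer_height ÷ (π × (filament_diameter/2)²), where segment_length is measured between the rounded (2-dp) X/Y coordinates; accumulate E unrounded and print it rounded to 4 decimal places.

At z = 11.4 mm: the cube is present — its section is the full 19×7 rectangle; the cylinder at (6, 1): section is a regular 6-gon, circumradius r=3.5; the r=11 cylinder at (1.5, 14) contributes a regular 6-gon of circumradius 11; After the difference (first − rest): starting from the 19×7 cube, the r=3.5 cylinder at (6, 1) partially overlaps it — only the 22.34 mm² overlap (of its 31.83 mm²) is removed, clipping the outline; the r=11 cylinder at (1.5, 14) partially overlaps it — only the 19.53 mm² overlap (of its 314.37 mm²) is removed, clipping the outline — 1 connected region. The outline is a single polygon with 12 vertices. Extrusion per mm of travel: 0.4 × 0.3 / (π × 0.875²) = 0.049890. Accumulating E over each segment gives final E = 2.8887.

G0 X0.00 Y0.00 Z11.40
G1 X3.08 Y0.00 E0.1537
G1 X2.50 Y1.00 E0.2113
G1 X4.25 Y4.03 E0.3859
G1 X7.75 Y4.03 E0.5605
G1 X9.50 Y1.00 E0.7351
G1 X8.92 Y0.00 E0.7928
G1 X19.00 Y0.00 E1.2957
G1 X19.00 Y7.00 E1.6449
G1 X8.46 Y7.00 E2.1707
G1 X7.00 Y4.47 E2.3165
G1 X0.00 Y4.47 E2.6657
G1 X0.00 Y0.00 E2.8887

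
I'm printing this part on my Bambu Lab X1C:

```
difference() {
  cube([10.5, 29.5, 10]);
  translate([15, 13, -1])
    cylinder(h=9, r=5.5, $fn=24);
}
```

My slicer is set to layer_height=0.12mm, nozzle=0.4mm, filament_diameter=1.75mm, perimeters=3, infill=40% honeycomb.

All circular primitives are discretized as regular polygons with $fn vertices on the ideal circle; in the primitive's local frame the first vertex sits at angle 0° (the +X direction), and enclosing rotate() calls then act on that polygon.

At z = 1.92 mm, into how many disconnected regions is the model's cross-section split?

1

At z = 1.92 mm: the 10.5×29.5 cube contributes its full rectangle; the cylinder at (15, 13): section is a regular 24-gon, circumradius r=5.5; After the difference (first − rest): starting from the 10.5×29.5 cube, the r=5.5 cylinder at (15, 13) partially overlaps it — only the 4.10 mm² overlap (of its 93.95 mm²) is removed, clipping the outline — 1 connected region. The result has 1 disconnected region.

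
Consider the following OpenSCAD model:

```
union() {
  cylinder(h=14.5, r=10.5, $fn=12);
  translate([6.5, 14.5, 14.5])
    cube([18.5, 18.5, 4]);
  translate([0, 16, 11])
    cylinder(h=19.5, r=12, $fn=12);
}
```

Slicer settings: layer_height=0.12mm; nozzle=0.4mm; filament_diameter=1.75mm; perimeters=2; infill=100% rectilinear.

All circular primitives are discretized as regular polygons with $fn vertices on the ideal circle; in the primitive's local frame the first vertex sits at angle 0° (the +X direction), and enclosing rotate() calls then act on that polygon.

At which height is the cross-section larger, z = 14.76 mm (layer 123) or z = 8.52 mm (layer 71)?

Layer 123 (z = 14.76): the cylinder does not reach this height (z outside [0, 14.5]); the cube at (6.5, 14.5) is present — its section is the full 18.5×18.5 rectangle (area 342.25 mm²); the r=12 cylinder at (0, 16) gives a regular 12-gon of circumradius 12 (constant along its height) (area = (12/2)·12.000²·sin(360°/12) = 432.00 mm²); Merging all regions: the regions partially overlap — summed areas 774.25 mm² minus the doubly-counted overlap 43.70 mm² gives 730.55 mm² — area = 730.55 mm². So its area = 730.55 mm². Layer 71 (z = 8.52): the cylinder: section is a regular 12-gon, circumradius r=10.5 (area = (12/2)·10.500²·sin(360°/12) = 330.75 mm²); the cube at (6.5, 14.5) is not intersected at this z (z outside [14.5, 18.5]); the cylinder at (0, 16) does not reach this height (z outside [11, 30.5]); Taking the union: only the r=10.5 cylinder is present, so the union is just that shape — area = 330.75 mm². So its area = 330.75 mm². Layer 123 is larger (730.55 vs 330.75 mm²).

layer 123 (z = 14.76 mm)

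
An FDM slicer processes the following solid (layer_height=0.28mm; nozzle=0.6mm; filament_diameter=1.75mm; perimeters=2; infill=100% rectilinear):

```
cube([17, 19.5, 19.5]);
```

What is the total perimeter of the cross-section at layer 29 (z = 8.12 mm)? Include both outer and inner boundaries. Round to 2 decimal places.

73.00 mm

At z = 8.12 mm: the 17×19.5 cube contributes its full rectangle (perimeter 73.00 mm). Overall, the cross-section is a single solid region. Total boundary length (outer) = 73.00 mm.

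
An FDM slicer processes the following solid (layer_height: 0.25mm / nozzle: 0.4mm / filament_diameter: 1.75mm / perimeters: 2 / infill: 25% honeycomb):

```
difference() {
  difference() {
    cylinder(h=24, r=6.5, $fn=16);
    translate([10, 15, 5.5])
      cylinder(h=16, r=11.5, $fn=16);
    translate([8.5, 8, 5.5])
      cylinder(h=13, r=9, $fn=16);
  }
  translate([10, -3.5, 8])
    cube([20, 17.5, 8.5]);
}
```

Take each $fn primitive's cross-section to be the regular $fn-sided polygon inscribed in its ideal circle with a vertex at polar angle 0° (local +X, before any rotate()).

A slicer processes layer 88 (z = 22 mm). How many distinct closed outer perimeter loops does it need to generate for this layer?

At z = 22 mm: the cylinder: section is a regular 16-gon, circumradius r=6.5; the cylinder at (10, 15) is not intersected at this z (z outside [5.5, 21.5]); the cylinder at (8.5, 8) is absent (z outside [5.5, 18.5]); Subtracting the remaining from the first: none of the subtracted shapes is present at this height, so the r=6.5 cylinder is unchanged — 1 connected region; the cube at (10, -3.5) is not intersected at this z (z outside [8, 16.5]); Subtracting the remaining from the first: none of the subtracted shapes is present at this height, so that combined region is unchanged — 1 connected region. The result has 1 disconnected region.

1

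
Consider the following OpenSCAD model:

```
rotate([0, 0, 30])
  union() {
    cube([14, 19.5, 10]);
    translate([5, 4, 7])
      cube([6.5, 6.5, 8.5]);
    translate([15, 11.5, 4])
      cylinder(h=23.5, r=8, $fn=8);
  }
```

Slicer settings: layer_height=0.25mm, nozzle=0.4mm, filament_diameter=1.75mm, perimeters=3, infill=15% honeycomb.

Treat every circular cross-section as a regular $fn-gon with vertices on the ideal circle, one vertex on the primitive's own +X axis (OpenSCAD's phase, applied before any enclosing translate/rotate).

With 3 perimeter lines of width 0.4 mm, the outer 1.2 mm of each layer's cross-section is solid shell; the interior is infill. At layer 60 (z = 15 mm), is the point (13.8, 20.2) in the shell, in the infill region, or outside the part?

shell

At z = 15 mm: the cube does not reach this height (z outside [0, 10]); the 6.5×6.5 cube at (5, 4) contributes its full rectangle; the r=8 cylinder at (15, 11.5) gives a regular 8-gon of circumradius 8 (constant along its height); Taking the union: the regions partially overlap (shared area 15.50 mm²), so overlapping operands fuse into one piece — 1 connected region; (whole slice rotated 30° about Z — lengths, areas and connectivity unchanged). Overall, the cross-section is a single solid region. Undo the 30° rotation: the query point maps to (22.051, 10.594) in the un-rotated model frame. The nearest boundary edge runs (23.00, 11.50)→(20.66, 5.84); distance from the point to it = 0.53 mm. The point is inside the cross-section, 0.53 mm from the nearest boundary — within the 1.2 mm shell band (3 × 0.4).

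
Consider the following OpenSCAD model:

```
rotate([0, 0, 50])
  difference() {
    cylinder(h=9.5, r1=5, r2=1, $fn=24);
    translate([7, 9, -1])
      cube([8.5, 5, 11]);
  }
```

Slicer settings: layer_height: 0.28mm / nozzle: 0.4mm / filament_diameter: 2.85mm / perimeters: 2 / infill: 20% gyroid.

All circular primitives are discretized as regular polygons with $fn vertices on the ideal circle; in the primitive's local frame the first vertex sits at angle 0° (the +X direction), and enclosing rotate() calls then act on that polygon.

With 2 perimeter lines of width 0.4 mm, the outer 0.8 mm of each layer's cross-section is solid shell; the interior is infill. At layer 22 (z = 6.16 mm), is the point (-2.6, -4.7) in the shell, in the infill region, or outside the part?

At z = 6.16 mm: the cone (r1=5→r2=1) has section circumradius 2.406 here — a regular 24-gon; the cube at (7, 9) is present — its section is the full 8.5×5 rectangle; After the difference (first − rest): starting from the cone, the 8.5×5 cube at (7, 9) misses the remaining region (no effect) — 1 connected region; (whole slice rotated 50° about Z — lengths, areas and connectivity unchanged). Overall, the cross-section is a single solid region. Undo the 50° rotation: the query point maps to (-5.272, -1.029) in the un-rotated model frame. The nearest boundary edge runs (-2.08, -1.20)→(-2.32, -0.62); distance from the point to it = 2.98 mm. The point is not inside any of the regions above, so it lies outside the cross-section (2.98 mm from the nearest boundary).

outside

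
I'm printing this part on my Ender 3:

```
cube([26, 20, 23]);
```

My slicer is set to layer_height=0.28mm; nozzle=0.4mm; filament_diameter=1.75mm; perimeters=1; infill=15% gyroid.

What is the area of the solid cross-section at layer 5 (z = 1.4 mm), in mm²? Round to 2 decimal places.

520.00 mm²

At z = 1.4 mm: the cube is present — its section is the full 26×20 rectangle (area 520.00 mm²). Overall, the cross-section is a single solid region. Net area = 520.00 mm².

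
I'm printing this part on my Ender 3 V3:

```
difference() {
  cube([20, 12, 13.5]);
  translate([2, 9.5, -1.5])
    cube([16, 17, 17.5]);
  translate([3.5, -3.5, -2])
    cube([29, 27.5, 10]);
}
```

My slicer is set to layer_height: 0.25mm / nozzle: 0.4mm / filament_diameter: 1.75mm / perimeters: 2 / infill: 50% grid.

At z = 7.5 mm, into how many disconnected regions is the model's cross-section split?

1

At z = 7.5 mm: the cube is present — its section is the full 20×12 rectangle; the cube at (2, 9.5) is present — its section is the full 16×17 rectangle; the 29×27.5 cube at (3.5, -3.5) contributes its full rectangle; After the difference (first − rest): starting from the 20×12 cube, the 16×17 cube at (2, 9.5) partially overlaps it — only the 40.00 mm² overlap (of its 272.00 mm²) is removed, clipping the outline; the 29×27.5 cube at (3.5, -3.5) partially overlaps it — only the 161.75 mm² overlap (of its 797.50 mm²) is removed, clipping the outline — 1 connected region. The result has 1 disconnected region.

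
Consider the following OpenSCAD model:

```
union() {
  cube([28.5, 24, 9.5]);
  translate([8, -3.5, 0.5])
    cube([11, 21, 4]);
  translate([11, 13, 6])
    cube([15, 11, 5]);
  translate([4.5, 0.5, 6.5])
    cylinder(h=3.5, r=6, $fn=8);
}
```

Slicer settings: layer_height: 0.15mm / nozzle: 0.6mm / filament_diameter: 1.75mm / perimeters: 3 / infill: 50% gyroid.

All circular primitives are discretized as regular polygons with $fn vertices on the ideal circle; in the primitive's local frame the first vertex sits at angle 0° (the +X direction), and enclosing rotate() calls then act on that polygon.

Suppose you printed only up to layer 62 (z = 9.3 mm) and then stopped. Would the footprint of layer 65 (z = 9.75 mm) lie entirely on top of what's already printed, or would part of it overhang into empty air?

entirely on top

Compare the two slices. At z = 9.3: the cube (footprint 28.5×24) is included at this height (area 684.00 mm²); the cube at (8, -3.5) is absent (z outside [0.5, 4.5]); the cube at (11, 13) (footprint 15×11) is included at this height (area 165.00 mm²); the r=6 cylinder at (4.5, 0.5) gives a regular 8-gon of circumradius 6 (constant along its height) (area = (8/2)·6.000²·sin(360°/8) = 101.82 mm²); Merging all regions: the regions partially overlap — summed areas 950.82 mm² minus the doubly-counted overlap 218.39 mm² gives 732.43 mm² — area = 732.43 mm². At z = 9.75: the cube is absent (z outside [0, 9.5]); the cube at (8, -3.5) does not reach this height (z outside [0.5, 4.5]); the cube at (11, 13) (footprint 15×11) is included at this height (area 165.00 mm²); the r=6 cylinder at (4.5, 0.5) gives a regular 8-gon of circumradius 6 (constant along its height) (area = (8/2)·6.000²·sin(360°/8) = 101.82 mm²); Taking the union: the 2 present regions are separate (no shared area or edge), so areas and boundary lengths simply add and each stays a separate island — area = 266.82 mm². Checking containment: the cross-section at z = 9.75 is a subset of the cross-section at z = 9.3.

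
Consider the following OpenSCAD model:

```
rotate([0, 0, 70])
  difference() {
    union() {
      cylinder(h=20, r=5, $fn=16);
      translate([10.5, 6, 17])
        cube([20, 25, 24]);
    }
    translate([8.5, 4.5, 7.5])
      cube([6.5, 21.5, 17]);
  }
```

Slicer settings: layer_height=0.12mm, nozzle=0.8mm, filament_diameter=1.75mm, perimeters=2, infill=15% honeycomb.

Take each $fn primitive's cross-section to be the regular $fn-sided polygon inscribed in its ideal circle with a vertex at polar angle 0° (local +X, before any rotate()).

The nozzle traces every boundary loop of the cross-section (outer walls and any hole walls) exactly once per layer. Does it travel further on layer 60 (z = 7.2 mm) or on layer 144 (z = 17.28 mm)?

layer 144 (z = 17.28 mm)

Layer 60 (z = 7.2): the r=5 cylinder contributes a regular 16-gon of circumradius 5 (perimeter = 2·16·5.000·sin(180°/16) = 31.21 mm); the cube at (10.5, 6) is not intersected at this z (z outside [17, 41]); Merging all regions: only the r=5 cylinder is present, so the union is just that shape — boundary = 31.21 mm; the cube at (8.5, 4.5) is absent (z outside [7.5, 24.5]); After the difference (first − rest): none of the subtracted shapes is present at this height, so that combined region is unchanged — boundary = 31.21 mm; (rotated 70° about Z; rotation is an isometry so areas/perimeters/island counts are preserved). So its perimeter = 31.21 mm. Layer 144 (z = 17.28): the r=5 cylinder contributes a regular 16-gon of circumradius 5 (perimeter = 2·16·5.000·sin(180°/16) = 31.21 mm); the cube at (10.5, 6) is present — its section is the full 20×25 rectangle (perimeter 90.00 mm); Merging all regions: the 2 present regions are separate (no shared area or edge), so areas and boundary lengths simply add and each stays a separate island — boundary = 121.21 mm; the 6.5×21.5 cube at (8.5, 4.5) contributes its full rectangle (perimeter 56.00 mm); Taking the first minus the rest: starting from that combined region, the 6.5×21.5 cube at (8.5, 4.5) partially overlaps it — only the 90.00 mm² overlap (of its 139.75 mm²) is removed, clipping the outline — boundary = 121.21 mm; (rotated 70° about Z; rotation is an isometry so areas/perimeters/island counts are preserved). So its perimeter = 121.21 mm. Layer 144 is larger (121.21 vs 31.21 mm).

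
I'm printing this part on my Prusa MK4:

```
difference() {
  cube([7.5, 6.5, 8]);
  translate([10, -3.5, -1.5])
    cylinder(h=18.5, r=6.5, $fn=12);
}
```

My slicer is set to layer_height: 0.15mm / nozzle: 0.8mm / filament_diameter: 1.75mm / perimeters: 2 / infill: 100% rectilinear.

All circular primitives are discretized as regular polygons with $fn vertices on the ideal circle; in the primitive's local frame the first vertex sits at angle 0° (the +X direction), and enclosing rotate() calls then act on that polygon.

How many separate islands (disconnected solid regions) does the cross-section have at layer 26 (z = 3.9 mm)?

1

At z = 3.9 mm: the cube (footprint 7.5×6.5) is included at this height; the cylinder at (10, -3.5): section is a regular 12-gon, circumradius r=6.5; Taking the first minus the rest: starting from the 7.5×6.5 cube, the r=6.5 cylinder at (10, -3.5) partially overlaps it — only the 3.94 mm² overlap (of its 126.75 mm²) is removed, clipping the outline — 1 connected region. Overall, the cross-section is a single solid region. Island count = 1.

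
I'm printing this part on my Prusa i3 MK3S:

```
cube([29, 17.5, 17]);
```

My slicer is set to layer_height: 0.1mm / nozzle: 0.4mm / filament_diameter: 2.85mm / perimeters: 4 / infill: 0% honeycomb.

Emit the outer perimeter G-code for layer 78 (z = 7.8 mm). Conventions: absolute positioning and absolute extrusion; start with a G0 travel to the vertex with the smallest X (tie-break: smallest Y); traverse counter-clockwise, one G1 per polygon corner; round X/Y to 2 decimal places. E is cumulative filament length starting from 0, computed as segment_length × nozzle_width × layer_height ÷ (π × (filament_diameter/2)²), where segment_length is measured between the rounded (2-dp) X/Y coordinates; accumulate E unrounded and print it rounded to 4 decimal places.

At z = 7.8 mm: the cube (footprint 29×17.5) is included at this height. The outline is a single polygon with 4 vertices. Extrusion per mm of travel: 0.4 × 0.1 / (π × 1.425²) = 0.006270. Accumulating E over each segment gives final E = 0.5831.

G0 X0.00 Y0.00 Z7.80
G1 X29.00 Y0.00 E0.1818
G1 X29.00 Y17.50 E0.2916
G1 X0.00 Y17.50 E0.4734
G1 X0.00 Y0.00 E0.5831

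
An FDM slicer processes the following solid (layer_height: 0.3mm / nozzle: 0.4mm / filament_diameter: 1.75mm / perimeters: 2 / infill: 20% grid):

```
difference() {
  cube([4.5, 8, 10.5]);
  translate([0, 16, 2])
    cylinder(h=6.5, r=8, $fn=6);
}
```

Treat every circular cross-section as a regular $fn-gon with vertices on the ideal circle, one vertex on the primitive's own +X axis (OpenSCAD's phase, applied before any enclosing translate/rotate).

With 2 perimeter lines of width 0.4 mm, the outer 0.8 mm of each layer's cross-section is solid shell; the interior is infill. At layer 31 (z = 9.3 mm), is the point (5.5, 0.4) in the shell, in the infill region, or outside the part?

outside

At z = 9.3 mm: the 4.5×8 cube contributes its full rectangle; the cylinder at (0, 16) is not intersected at this z (z outside [2, 8.5]); Subtracting the remaining from the first: none of the subtracted shapes is present at this height, so the 4.5×8 cube is unchanged — 1 connected region. Overall, the cross-section is a single solid region. The nearest boundary edge runs (4.50, 0.00)→(4.50, 8.00); distance from the point to it = 1.00 mm. The point is not inside any of the regions above, so it lies outside the cross-section (1.00 mm from the nearest boundary).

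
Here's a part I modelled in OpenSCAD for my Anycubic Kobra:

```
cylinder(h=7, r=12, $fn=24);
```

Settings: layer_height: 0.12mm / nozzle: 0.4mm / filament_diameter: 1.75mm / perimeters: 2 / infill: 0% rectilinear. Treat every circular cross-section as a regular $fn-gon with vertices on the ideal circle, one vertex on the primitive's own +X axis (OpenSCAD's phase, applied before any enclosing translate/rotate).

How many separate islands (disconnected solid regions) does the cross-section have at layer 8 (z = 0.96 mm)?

At z = 0.96 mm: the cylinder: section is a regular 24-gon, circumradius r=12. Overall, the cross-section is a single solid region. Island count = 1.

1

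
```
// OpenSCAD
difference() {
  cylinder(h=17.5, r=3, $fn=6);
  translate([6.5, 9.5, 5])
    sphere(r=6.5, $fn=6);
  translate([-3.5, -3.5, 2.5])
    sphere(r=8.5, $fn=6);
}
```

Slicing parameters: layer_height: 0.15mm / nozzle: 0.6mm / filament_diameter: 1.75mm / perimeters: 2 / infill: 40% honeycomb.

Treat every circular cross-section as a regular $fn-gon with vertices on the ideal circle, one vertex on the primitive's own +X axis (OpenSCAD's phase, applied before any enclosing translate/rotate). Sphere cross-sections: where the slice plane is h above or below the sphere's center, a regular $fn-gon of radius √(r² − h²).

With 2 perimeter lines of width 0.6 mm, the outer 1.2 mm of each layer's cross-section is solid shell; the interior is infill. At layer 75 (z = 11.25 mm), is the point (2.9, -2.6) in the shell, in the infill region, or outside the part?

outside

At z = 11.25 mm: the r=3 cylinder contributes a regular 6-gon of circumradius 3; the sphere at (6.5, 9.5): section is a regular 6-gon, circumradius = √(r²−h²) = √(6.5²−6.25²) = 1.785; the sphere at (-3.5, -3.5) is not intersected at this z (|z−center|=8.750 > r=8.5); After the difference (first − rest): starting from the r=3 cylinder, the r=6.5 sphere at (6.5, 9.5) misses the remaining region (no effect) — 1 connected region. Overall, the cross-section is a single solid region. The nearest boundary edge runs (3.00, 0.00)→(1.50, -2.60); distance from the point to it = 1.21 mm. The point is not inside any of the regions above, so it lies outside the cross-section (1.21 mm from the nearest boundary).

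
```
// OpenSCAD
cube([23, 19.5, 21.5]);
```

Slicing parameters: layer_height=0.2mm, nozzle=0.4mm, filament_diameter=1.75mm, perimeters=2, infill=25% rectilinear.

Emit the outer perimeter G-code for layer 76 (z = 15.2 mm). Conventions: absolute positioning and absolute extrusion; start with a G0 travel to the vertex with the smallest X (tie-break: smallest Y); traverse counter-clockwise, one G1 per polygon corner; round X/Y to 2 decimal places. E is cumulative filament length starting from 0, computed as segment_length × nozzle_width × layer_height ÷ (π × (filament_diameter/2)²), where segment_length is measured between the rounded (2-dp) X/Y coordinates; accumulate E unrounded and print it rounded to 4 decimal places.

G0 X0.00 Y0.00 Z15.20
G1 X23.00 Y0.00 E0.7650
G1 X23.00 Y19.50 E1.4136
G1 X0.00 Y19.50 E2.1785
G1 X0.00 Y0.00 E2.8271

At z = 15.2 mm: the cube (footprint 23×19.5) is included at this height. The outline is a single polygon with 4 vertices. Extrusion per mm of travel: 0.4 × 0.2 / (π × 0.875²) = 0.033260. Accumulating E over each segment gives final E = 2.8271.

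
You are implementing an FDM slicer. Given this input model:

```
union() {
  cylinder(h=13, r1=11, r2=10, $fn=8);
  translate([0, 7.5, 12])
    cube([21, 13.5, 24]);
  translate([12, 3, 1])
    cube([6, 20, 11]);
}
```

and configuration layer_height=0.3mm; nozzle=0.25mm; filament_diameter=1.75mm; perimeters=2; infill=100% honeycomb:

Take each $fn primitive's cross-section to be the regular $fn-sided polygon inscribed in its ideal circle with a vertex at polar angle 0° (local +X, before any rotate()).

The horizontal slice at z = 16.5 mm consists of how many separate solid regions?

1

At z = 16.5 mm: the cone does not reach this height (z outside [0, 13]); the 21×13.5 cube at (0, 7.5) contributes its full rectangle; the cube at (12, 3) does not reach this height (z outside [1, 12]); Merging all regions: only the 21×13.5 cube at (0, 7.5) is present, so the union is just that shape — 1 connected region. The result has 1 disconnected region.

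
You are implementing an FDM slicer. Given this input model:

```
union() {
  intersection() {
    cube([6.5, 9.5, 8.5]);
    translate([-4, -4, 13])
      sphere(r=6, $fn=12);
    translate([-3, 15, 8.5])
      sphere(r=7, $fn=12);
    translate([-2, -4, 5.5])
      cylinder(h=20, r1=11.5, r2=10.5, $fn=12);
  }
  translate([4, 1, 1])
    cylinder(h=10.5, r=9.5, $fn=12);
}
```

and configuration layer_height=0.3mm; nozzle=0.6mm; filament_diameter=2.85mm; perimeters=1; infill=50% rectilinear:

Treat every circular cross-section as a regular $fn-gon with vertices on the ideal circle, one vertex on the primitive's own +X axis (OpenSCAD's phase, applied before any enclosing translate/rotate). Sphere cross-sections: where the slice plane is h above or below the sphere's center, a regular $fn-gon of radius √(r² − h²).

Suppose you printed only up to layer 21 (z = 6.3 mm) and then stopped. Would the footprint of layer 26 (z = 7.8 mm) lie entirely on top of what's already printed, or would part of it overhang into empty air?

Compare the two slices. At z = 6.3: the cube is present — its section is the full 6.5×9.5 rectangle (area 61.75 mm²); the sphere at (-4, -4) is absent (|z−center|=6.700 > r=6); the sphere at (-3, 15): section is a regular 12-gon, circumradius = √(r²−h²) = √(7²−2.2²) = 6.645 (area = (12/2)·6.645²·sin(360°/12) = 132.48 mm²); the cone at (-2, -4): at t=0.040 of its height the radius interpolates to r₁+(r₂−r₁)t = 11.460, giving a regular 12-gon of that circumradius (area = (12/2)·11.460²·sin(360°/12) = 393.99 mm²); Taking the intersection: at least one operand is absent at this height, so nothing remains; the r=9.5 cylinder at (4, 1) gives a regular 12-gon of circumradius 9.5 (constant along its height) (area = (12/2)·9.500²·sin(360°/12) = 270.75 mm²); Combining (union): only the r=9.5 cylinder at (4, 1) is present, so the union is just that shape — area = 270.75 mm². At z = 7.8: the 6.5×9.5 cube contributes its full rectangle (area 61.75 mm²); the r=6 sphere at (-4, -4) slices to a regular 12-gon of circumradius 2.993 (√(r²−h²) with h=5.2 from center) (area = (12/2)·2.993²·sin(360°/12) = 26.88 mm²); the r=7 sphere at (-3, 15) slices to a regular 12-gon of circumradius 6.965 (√(r²−h²) with h=0.7 from center) (area = (12/2)·6.965²·sin(360°/12) = 145.53 mm²); the cone at (-2, -4): at t=0.115 of its height the radius interpolates to r₁+(r₂−r₁)t = 11.385, giving a regular 12-gon of that circumradius (area = (12/2)·11.385²·sin(360°/12) = 388.85 mm²); After intersecting: the r=6 sphere at (-4, -4) does not overlap the 6.5×9.5 cube (empty); the r=7 sphere at (-3, 15) does not overlap the running intersection (empty); the cone at (-2, -4) does not overlap the running intersection (empty) — nothing remains; the r=9.5 cylinder at (4, 1) gives a regular 12-gon of circumradius 9.5 (constant along its height) (area = (12/2)·9.500²·sin(360°/12) = 270.75 mm²); Taking the union: only the r=9.5 cylinder at (4, 1) is present, so the union is just that shape — area = 270.75 mm². Checking containment: the cross-section at z = 7.8 is a subset of the cross-section at z = 6.3.

entirely on top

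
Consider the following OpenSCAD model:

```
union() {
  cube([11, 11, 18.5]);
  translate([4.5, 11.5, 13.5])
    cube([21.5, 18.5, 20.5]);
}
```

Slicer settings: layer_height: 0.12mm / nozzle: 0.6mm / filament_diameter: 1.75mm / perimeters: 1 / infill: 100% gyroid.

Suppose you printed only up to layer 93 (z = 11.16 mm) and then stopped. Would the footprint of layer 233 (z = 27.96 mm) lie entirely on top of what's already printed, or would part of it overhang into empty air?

part overhangs

Compare the two slices. At z = 11.16: the cube (footprint 11×11) is included at this height (area 121.00 mm²); the cube at (4.5, 11.5) is not intersected at this z (z outside [13.5, 34]); Combining (union): only the 11×11 cube is present, so the union is just that shape — area = 121.00 mm². At z = 27.96: the cube is absent (z outside [0, 18.5]); the cube at (4.5, 11.5) is present — its section is the full 21.5×18.5 rectangle (area 397.75 mm²); Merging all regions: only the 21.5×18.5 cube at (4.5, 11.5) is present, so the union is just that shape — area = 397.75 mm². Checking containment: at z = 27.96 the cross-section extends beyond the z = 11.16 cross-section by about 397.75 mm².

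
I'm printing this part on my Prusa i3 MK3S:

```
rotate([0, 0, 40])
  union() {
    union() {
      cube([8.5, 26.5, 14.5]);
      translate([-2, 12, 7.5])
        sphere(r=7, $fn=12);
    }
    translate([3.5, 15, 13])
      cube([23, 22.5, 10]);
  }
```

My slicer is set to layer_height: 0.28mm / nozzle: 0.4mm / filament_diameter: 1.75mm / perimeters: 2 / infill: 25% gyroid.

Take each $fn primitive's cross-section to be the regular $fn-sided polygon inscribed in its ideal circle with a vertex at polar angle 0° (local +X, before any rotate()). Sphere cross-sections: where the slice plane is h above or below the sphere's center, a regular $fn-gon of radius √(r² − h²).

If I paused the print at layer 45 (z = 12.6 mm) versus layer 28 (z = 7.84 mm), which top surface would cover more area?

Layer 45 (z = 12.6): the 8.5×26.5 cube contributes its full rectangle (area 225.25 mm²); the r=7 sphere at (-2, 12) contributes a regular 12-gon of circumradius √(7²−5.1²) = 4.795 (area = (12/2)·4.795²·sin(360°/12) = 68.97 mm²); Merging all regions: the regions partially overlap — summed areas 294.22 mm² minus the doubly-counted overlap 16.38 mm² gives 277.84 mm² — area = 277.84 mm²; the cube at (3.5, 15) is absent (z outside [13, 23]); Taking the union: only the result so far is present, so the union is just that shape — area = 277.84 mm²; (rotated 40° about Z; rotation is an isometry so areas/perimeters/island counts are preserved). So its area = 277.84 mm². Layer 28 (z = 7.84): the 8.5×26.5 cube contributes its full rectangle (area 225.25 mm²); the r=7 sphere at (-2, 12) slices to a regular 12-gon of circumradius 6.992 (√(r²−h²) with h=0.34 from center) (area = (12/2)·6.992²·sin(360°/12) = 146.65 mm²); Combining (union): the regions partially overlap — summed areas 371.90 mm² minus the doubly-counted overlap 46.43 mm² gives 325.47 mm² — area = 325.47 mm²; the cube at (3.5, 15) is not intersected at this z (z outside [13, 23]); Merging all regions: only the result so far is present, so the union is just that shape — area = 325.47 mm²; (rotated 40° about Z; rotation is an isometry so areas/perimeters/island counts are preserved). So its area = 325.47 mm². Layer 28 is larger (325.47 vs 277.84 mm²).

layer 28 (z = 7.84 mm)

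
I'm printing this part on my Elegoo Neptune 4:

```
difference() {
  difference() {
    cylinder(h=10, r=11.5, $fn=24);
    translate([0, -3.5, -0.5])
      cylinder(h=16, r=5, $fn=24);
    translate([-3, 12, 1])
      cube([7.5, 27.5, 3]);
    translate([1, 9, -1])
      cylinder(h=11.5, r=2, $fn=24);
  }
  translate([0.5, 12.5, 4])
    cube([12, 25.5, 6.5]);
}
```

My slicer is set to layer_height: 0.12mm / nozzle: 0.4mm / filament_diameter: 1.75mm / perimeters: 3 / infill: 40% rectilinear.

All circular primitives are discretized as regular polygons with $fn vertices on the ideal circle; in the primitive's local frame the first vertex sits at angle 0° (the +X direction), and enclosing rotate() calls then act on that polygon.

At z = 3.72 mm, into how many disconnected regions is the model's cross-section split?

1

At z = 3.72 mm: the cylinder: section is a regular 24-gon, circumradius r=11.5; the r=5 cylinder at (0, -3.5) contributes a regular 24-gon of circumradius 5; the cube at (-3, 12) (footprint 7.5×27.5) is included at this height; the r=2 cylinder at (1, 9) contributes a regular 24-gon of circumradius 2; Taking the first minus the rest: starting from the r=11.5 cylinder, the r=5 cylinder at (0, -3.5) lies wholly inside it (removes its full 77.65 mm² and its 31.33 mm outline becomes a hole wall); the 7.5×27.5 cube at (-3, 12) misses the remaining region (no effect); the r=2 cylinder at (1, 9) lies wholly inside it (removes its full 12.42 mm² and its 12.53 mm outline becomes a hole wall) — 1 connected region with 2 holes; the cube at (0.5, 12.5) is absent (z outside [4, 10.5]); Subtracting the remaining from the first: none of the subtracted shapes is present at this height, so that combined region is unchanged — 1 connected region with 2 holes. The result has 1 disconnected region.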